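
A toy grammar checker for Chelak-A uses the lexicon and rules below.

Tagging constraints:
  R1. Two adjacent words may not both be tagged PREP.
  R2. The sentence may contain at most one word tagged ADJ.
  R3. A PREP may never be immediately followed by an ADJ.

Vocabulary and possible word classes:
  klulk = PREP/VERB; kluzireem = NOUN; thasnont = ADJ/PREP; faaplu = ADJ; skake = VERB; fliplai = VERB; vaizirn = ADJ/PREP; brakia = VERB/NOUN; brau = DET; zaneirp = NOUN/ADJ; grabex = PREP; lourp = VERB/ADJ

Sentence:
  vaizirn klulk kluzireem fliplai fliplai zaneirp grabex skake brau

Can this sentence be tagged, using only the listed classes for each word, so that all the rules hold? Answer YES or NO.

Candidates per position — 1:vaizirn {ADJ,PREP}; 2:klulk {PREP,VERB}; 3:kluzireem {NOUN}; 4:fliplai {VERB}; 5:fliplai {VERB}; 6:zaneirp {NOUN,ADJ}; 7:grabex {PREP}; 8:skake {VERB}; 9:brau {DET}.
One satisfying assignment: ADJ VERB NOUN VERB VERB NOUN PREP VERB DET.
Rule-by-rule: rule 1 ✓; rule 2 ✓; rule 3 ✓.

YES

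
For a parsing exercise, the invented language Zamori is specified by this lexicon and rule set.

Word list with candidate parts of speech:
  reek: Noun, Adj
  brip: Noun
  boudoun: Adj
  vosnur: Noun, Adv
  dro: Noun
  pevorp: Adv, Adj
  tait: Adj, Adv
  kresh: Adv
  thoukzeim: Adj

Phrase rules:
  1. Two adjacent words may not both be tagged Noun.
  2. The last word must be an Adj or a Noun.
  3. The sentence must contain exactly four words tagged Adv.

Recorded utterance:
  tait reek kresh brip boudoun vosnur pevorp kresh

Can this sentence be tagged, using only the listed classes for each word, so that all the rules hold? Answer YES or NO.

NO

Candidates per position — 1:tait {Adj,Adv}; 2:reek {Noun,Adj}; 3:kresh {Adv}; 4:brip {Noun}; 5:boudoun {Adj}; 6:vosnur {Noun,Adv}; 7:pevorp {Adv,Adj}; 8:kresh {Adv}.
Rule 2 cannot be satisfied by any choice of tags from the lexicon.
So there is no consistent tagging.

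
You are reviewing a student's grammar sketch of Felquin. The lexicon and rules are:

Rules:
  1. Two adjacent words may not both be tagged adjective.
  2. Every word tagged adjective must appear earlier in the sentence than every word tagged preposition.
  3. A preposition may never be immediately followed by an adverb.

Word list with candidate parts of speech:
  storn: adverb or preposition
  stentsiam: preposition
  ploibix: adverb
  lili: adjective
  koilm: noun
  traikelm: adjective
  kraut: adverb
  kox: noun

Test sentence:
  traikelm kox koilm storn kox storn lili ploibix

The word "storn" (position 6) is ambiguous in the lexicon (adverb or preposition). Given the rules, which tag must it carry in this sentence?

Candidates per position — 1:traikelm {adjective}; 2:kox {noun}; 3:koilm {noun}; 4:storn {adverb,preposition}; 5:kox {noun}; 6:storn {adverb,preposition}; 7:lili {adjective}; 8:ploibix {adverb}.
Position 4: preposition is ruled out by rule 2; that leaves adverb.
Position 6: preposition is ruled out by rule 2; that leaves adverb.
So the tagging must be: adjective noun noun adverb noun adverb adjective adverb.
Verifying each rule — rule 1 holds; rule 2 holds; rule 3 holds.

adverb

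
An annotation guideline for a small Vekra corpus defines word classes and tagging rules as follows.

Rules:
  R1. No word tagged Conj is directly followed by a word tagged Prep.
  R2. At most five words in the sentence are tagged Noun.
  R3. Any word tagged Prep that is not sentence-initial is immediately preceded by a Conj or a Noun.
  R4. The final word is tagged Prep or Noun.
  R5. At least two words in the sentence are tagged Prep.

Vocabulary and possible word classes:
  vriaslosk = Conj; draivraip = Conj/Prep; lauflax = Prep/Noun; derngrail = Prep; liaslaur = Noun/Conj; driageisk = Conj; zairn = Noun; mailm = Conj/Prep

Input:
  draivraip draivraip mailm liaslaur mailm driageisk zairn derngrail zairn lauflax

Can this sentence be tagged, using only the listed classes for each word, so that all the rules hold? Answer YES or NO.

YES

Candidates per position — 1:draivraip {Conj,Prep}; 2:draivraip {Conj,Prep}; 3:mailm {Conj,Prep}; 4:liaslaur {Noun,Conj}; 5:mailm {Conj,Prep}; 6:driageisk {Conj}; 7:zairn {Noun}; 8:derngrail {Prep}; 9:zairn {Noun}; 10:lauflax {Prep,Noun}.
One satisfying assignment: Conj Conj Conj Noun Prep Conj Noun Prep Noun Prep.
Checking: rule 1 holds; rule 2 holds; rule 3 holds; rule 4 holds; rule 5 holds.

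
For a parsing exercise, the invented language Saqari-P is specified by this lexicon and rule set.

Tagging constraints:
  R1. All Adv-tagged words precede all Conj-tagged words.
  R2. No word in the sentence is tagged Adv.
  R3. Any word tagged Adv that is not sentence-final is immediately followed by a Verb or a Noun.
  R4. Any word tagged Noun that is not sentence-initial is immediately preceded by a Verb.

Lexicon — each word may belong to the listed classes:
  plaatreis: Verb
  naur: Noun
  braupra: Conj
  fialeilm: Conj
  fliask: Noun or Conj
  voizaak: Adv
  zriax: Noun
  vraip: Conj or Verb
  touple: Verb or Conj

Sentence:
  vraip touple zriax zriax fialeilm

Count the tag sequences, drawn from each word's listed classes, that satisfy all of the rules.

0

Candidates per position — 1:vraip {Conj,Verb}; 2:touple {Verb,Conj}; 3:zriax {Noun}; 4:zriax {Noun}; 5:fialeilm {Conj}.
There are 4 candidate sequences in total.
Rule 4 cannot be satisfied by any choice of tags from the lexicon.
So there is no consistent tagging.
Count = 0.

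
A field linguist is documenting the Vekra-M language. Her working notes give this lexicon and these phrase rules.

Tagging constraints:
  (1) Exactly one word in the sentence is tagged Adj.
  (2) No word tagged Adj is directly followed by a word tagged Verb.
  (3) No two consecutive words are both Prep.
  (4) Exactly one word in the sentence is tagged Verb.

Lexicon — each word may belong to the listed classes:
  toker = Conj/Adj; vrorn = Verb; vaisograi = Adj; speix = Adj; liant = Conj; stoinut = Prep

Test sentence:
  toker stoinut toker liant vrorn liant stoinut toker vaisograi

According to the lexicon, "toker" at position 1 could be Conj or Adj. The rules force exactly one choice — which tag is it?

Candidates per position — 1:toker {Conj,Adj}; 2:stoinut {Prep}; 3:toker {Conj,Adj}; 4:liant {Conj}; 5:vrorn {Verb}; 6:liant {Conj}; 7:stoinut {Prep}; 8:toker {Conj,Adj}; 9:vaisograi {Adj}.
Position 1: Adj is ruled out by rule 1; that leaves Conj.
Position 3: Adj is ruled out by rule 1; that leaves Conj.
Position 8: Adj is ruled out by rule 1; that leaves Conj.
So the tagging must be: Conj Prep Conj Conj Verb Conj Prep Conj Adj.
Check: rule 1 holds; rule 2 holds; rule 3 holds; rule 4 holds.

Conj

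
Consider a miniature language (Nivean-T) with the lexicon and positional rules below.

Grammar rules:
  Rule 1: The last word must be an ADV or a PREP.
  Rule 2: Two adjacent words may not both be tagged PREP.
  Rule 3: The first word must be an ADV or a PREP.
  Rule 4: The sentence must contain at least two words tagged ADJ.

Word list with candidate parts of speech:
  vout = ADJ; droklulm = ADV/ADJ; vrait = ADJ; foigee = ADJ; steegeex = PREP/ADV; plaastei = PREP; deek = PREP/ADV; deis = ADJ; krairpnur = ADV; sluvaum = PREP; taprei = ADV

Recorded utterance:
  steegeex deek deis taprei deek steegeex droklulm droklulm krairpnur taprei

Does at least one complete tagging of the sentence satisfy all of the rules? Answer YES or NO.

Candidates per position — 1:steegeex {PREP,ADV}; 2:deek {PREP,ADV}; 3:deis {ADJ}; 4:taprei {ADV}; 5:deek {PREP,ADV}; 6:steegeex {PREP,ADV}; 7:droklulm {ADV,ADJ}; 8:droklulm {ADV,ADJ}; 9:krairpnur {ADV}; 10:taprei {ADV}.
One satisfying assignment: ADV ADV ADJ ADV ADV ADV ADJ ADV ADV ADV.
Verifying each rule — rule 1 ok; rule 2 ok; rule 3 ok; rule 4 ok.

YES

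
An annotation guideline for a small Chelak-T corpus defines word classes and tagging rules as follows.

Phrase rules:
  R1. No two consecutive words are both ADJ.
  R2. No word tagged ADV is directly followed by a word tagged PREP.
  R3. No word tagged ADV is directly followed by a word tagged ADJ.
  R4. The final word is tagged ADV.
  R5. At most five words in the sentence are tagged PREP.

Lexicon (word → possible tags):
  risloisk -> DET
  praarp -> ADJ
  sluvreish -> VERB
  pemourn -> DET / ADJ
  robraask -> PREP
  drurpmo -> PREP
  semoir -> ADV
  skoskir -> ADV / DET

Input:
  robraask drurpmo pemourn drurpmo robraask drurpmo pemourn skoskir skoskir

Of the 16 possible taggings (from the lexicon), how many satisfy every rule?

Candidates per position — 1:robraask {PREP}; 2:drurpmo {PREP}; 3:pemourn {DET,ADJ}; 4:drurpmo {PREP}; 5:robraask {PREP}; 6:drurpmo {PREP}; 7:pemourn {DET,ADJ}; 8:skoskir {ADV,DET}; 9:skoskir {ADV,DET}.
There are 16 candidate sequences in total.
Checking each against the rules leaves 8 sequences.
Count = 8.

8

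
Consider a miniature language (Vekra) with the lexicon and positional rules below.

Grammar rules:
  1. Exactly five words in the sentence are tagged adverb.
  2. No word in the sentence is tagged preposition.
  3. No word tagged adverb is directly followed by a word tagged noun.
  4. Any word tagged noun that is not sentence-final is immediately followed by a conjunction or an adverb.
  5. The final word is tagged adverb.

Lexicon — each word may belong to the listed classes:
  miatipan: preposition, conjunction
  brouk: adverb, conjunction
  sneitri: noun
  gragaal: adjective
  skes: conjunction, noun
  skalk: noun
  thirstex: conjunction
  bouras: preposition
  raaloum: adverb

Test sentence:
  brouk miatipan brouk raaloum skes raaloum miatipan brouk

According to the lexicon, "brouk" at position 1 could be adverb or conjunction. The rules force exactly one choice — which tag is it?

adverb

Candidates per position — 1:brouk {adverb,conjunction}; 2:miatipan {preposition,conjunction}; 3:brouk {adverb,conjunction}; 4:raaloum {adverb}; 5:skes {conjunction,noun}; 6:raaloum {adverb}; 7:miatipan {preposition,conjunction}; 8:brouk {adverb,conjunction}.
Word 1 cannot be conjunction — rule 1 would then fail for every completion. It is adverb.
Word 2 cannot be preposition — rule 2 would then fail for every completion. It is conjunction.
Word 3 cannot be conjunction — rule 1 would then fail for every completion. It is adverb.
Word 5 cannot be noun — rule 3 would then fail for every completion. It is conjunction.
Word 7 cannot be preposition — rule 2 would then fail for every completion. It is conjunction.
Word 8 cannot be conjunction — rule 1 would then fail for every completion. It is adverb.
The unique satisfying tagging is: adverb conjunction adverb adverb conjunction adverb conjunction adverb.
Rule-by-rule: rule 1 ok; rule 2 ok; rule 3 ok; rule 4 ok; rule 5 ok.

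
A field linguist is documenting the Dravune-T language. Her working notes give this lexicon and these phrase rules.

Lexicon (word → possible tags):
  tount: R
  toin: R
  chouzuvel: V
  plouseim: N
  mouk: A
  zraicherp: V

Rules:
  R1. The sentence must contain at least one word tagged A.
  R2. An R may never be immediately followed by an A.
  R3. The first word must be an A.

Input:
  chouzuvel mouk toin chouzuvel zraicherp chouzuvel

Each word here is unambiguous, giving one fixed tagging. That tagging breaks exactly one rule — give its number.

Fixed tagging: V A R V V V.
Checking each rule: R1 pass, R2 pass, R3 fail.
Only rule 3 fails.

3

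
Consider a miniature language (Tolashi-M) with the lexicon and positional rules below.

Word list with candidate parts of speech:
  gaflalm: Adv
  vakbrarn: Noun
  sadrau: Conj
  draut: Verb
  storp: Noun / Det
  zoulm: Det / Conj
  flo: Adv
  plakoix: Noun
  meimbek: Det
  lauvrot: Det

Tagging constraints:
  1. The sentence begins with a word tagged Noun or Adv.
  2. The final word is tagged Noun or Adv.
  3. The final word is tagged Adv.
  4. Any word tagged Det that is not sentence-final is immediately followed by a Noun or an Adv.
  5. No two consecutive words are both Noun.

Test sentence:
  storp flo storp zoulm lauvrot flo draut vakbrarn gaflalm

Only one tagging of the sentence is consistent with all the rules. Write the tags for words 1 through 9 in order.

Noun Adv Noun Conj Det Adv Verb Noun Adv

Candidates per position — 1:storp {Noun,Det}; 2:flo {Adv}; 3:storp {Noun,Det}; 4:zoulm {Det,Conj}; 5:lauvrot {Det}; 6:flo {Adv}; 7:draut {Verb}; 8:vakbrarn {Noun}; 9:gaflalm {Adv}.
Position 1: tagging it Det would leave rule 1 unsatisfiable, so it must be Noun.
Position 3: tagging it Det would leave rule 4 unsatisfiable, so it must be Noun.
Position 4: tagging it Det would leave rule 4 unsatisfiable, so it must be Conj.
So the tagging must be: Noun Adv Noun Conj Det Adv Verb Noun Adv.
Checking: rule 1 ok; rule 2 ok; rule 3 ok; rule 4 ok; rule 5 ok.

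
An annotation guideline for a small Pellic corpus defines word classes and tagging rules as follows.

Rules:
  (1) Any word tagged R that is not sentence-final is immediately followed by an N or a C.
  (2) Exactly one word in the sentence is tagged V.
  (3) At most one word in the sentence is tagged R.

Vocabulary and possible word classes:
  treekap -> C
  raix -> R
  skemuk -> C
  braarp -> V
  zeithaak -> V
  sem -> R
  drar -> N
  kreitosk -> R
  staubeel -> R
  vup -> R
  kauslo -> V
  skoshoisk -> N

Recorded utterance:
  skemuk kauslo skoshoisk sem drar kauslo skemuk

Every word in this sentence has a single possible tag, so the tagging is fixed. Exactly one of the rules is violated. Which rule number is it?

2

Fixed tagging: C V N R N V C.
Checking each rule: R1 ✓, R2 ✗, R3 ✓.
Only rule 2 fails.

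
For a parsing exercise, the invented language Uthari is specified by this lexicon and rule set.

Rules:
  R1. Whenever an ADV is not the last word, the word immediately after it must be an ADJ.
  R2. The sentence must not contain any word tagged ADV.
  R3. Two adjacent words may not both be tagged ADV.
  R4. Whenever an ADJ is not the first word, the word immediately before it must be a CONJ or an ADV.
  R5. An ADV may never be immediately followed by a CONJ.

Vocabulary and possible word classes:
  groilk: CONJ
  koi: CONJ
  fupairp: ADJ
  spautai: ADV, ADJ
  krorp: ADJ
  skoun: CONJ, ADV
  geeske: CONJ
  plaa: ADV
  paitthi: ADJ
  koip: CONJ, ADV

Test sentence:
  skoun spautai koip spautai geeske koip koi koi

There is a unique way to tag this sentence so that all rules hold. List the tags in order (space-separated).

CONJ ADJ CONJ ADJ CONJ CONJ CONJ CONJ

Candidates per position — 1:skoun {CONJ,ADV}; 2:spautai {ADV,ADJ}; 3:koip {CONJ,ADV}; 4:spautai {ADV,ADJ}; 5:geeske {CONJ}; 6:koip {CONJ,ADV}; 7:koi {CONJ}; 8:koi {CONJ}.
At position 1, choosing ADV makes rule 2 impossible to satisfy; hence CONJ.
At position 2, choosing ADV makes rule 1 impossible to satisfy; hence ADJ.
At position 3, choosing ADV makes rule 2 impossible to satisfy; hence CONJ.
At position 4, choosing ADV makes rule 1 impossible to satisfy; hence ADJ.
At position 6, choosing ADV makes rule 1 impossible to satisfy; hence CONJ.
So the tagging must be: CONJ ADJ CONJ ADJ CONJ CONJ CONJ CONJ.
Check: rule 1 ok; rule 2 ok; rule 3 ok; rule 4 ok; rule 5 ok.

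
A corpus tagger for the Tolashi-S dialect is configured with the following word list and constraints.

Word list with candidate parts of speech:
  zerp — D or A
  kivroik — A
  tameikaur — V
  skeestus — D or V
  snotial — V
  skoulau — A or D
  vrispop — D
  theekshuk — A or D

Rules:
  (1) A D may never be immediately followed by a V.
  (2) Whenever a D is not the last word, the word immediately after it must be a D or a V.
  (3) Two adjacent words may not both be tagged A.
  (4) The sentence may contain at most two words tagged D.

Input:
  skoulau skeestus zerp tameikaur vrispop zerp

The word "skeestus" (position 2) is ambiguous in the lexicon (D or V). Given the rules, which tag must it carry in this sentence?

V

Candidates per position — 1:skoulau {A,D}; 2:skeestus {D,V}; 3:zerp {D,A}; 4:tameikaur {V}; 5:vrispop {D}; 6:zerp {D,A}.
At position 3, choosing D makes rule 1 impossible to satisfy; hence A.
At position 6, choosing A makes rule 2 impossible to satisfy; hence D.
At position 1, choosing D makes rule 4 impossible to satisfy; hence A.
At position 2, choosing D makes rule 2 impossible to satisfy; hence V.
So the tagging must be: A V A V D D.
Checking: rule 1 holds; rule 2 holds; rule 3 holds; rule 4 holds.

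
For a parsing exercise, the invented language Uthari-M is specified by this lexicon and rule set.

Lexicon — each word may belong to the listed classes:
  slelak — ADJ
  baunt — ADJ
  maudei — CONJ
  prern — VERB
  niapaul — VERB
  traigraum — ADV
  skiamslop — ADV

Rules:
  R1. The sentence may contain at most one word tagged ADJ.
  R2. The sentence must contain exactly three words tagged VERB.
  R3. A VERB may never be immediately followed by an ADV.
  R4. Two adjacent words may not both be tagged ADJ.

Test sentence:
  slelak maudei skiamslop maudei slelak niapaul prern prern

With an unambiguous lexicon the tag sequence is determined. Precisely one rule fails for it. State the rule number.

Fixed tagging: ADJ CONJ ADV CONJ ADJ VERB VERB VERB.
Applying the rules: R1 fails, R2 ok, R3 ok, R4 ok.
Only rule 1 fails.

1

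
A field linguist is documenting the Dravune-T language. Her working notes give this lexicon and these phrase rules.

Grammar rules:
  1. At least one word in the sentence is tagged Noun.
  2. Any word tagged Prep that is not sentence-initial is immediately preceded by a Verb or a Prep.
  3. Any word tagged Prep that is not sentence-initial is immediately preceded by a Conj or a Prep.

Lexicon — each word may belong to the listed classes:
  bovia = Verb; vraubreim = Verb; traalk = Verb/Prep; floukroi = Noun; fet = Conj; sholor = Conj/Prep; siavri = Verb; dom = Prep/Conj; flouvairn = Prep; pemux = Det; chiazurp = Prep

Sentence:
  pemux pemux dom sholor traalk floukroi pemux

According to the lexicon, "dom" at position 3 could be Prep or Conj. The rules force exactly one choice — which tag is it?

Candidates per position — 1:pemux {Det}; 2:pemux {Det}; 3:dom {Prep,Conj}; 4:sholor {Conj,Prep}; 5:traalk {Verb,Prep}; 6:floukroi {Noun}; 7:pemux {Det}.
At position 3, choosing Prep makes rule 2 impossible to satisfy; hence Conj.
At position 4, choosing Prep makes rule 2 impossible to satisfy; hence Conj.
At position 5, choosing Prep makes rule 2 impossible to satisfy; hence Verb.
That leaves exactly one tagging: Det Det Conj Conj Verb Noun Det.
Check: rule 1 satisfied; rule 2 satisfied; rule 3 satisfied.

Conj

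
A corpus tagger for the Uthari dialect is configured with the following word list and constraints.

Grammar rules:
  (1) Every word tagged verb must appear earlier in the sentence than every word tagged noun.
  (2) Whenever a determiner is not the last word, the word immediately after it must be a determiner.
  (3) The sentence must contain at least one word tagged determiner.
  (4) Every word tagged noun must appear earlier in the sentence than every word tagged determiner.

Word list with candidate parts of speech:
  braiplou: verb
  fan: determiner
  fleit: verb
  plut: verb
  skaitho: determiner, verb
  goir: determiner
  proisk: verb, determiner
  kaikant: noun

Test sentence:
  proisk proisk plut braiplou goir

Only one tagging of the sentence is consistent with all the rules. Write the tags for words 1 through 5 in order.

Candidates per position — 1:proisk {verb,determiner}; 2:proisk {verb,determiner}; 3:plut {verb}; 4:braiplou {verb}; 5:goir {determiner}.
Position 1: tagging it determiner would leave rule 2 unsatisfiable, so it must be verb.
Position 2: tagging it determiner would leave rule 2 unsatisfiable, so it must be verb.
The unique satisfying tagging is: verb verb verb verb determiner.
Verifying each rule — rule 1 ok; rule 2 ok; rule 3 ok; rule 4 ok.

verb verb verb verb determiner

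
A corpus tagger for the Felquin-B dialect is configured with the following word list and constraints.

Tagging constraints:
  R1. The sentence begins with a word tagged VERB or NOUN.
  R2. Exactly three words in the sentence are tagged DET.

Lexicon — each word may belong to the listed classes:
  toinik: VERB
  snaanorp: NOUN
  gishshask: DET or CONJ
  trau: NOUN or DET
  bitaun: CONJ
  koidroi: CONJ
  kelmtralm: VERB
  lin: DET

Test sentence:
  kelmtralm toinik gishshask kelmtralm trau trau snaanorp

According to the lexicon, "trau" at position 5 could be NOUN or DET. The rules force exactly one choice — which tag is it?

Candidates per position — 1:kelmtralm {VERB}; 2:toinik {VERB}; 3:gishshask {DET,CONJ}; 4:kelmtralm {VERB}; 5:trau {NOUN,DET}; 6:trau {NOUN,DET}; 7:snaanorp {NOUN}.
Word 3 cannot be CONJ — rule 2 would then fail for every completion. It is DET.
Word 5 cannot be NOUN — rule 2 would then fail for every completion. It is DET.
Word 6 cannot be NOUN — rule 2 would then fail for every completion. It is DET.
The only consistent sequence is: VERB VERB DET VERB DET DET NOUN.
Check: rule 1 ✓; rule 2 ✓.

DET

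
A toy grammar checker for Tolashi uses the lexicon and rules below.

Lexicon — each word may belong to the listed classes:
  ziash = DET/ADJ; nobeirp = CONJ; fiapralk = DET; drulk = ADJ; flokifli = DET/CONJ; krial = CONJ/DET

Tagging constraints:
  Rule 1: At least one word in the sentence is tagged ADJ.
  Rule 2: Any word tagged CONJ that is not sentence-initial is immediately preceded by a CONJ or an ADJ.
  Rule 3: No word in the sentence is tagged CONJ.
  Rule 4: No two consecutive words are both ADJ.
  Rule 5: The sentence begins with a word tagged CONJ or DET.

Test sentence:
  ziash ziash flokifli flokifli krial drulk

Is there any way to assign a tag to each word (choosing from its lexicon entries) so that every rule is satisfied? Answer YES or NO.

Candidates per position — 1:ziash {DET,ADJ}; 2:ziash {DET,ADJ}; 3:flokifli {DET,CONJ}; 4:flokifli {DET,CONJ}; 5:krial {CONJ,DET}; 6:drulk {ADJ}.
One satisfying assignment: DET DET DET DET DET ADJ.
Verifying each rule — rule 1 ✓; rule 2 ✓; rule 3 ✓; rule 4 ✓; rule 5 ✓.

YES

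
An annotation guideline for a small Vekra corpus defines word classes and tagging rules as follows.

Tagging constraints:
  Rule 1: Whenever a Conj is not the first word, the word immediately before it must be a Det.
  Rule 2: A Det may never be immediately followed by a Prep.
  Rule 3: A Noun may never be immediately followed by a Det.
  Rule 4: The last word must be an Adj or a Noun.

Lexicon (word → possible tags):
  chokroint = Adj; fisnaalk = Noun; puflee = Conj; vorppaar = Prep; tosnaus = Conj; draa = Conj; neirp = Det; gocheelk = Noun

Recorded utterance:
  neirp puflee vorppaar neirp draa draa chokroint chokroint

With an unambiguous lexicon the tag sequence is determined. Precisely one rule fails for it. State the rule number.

Fixed tagging: Det Conj Prep Det Conj Conj Adj Adj.
Checking each rule: R1 fails, R2 ok, R3 ok, R4 ok.
Only rule 1 fails.

1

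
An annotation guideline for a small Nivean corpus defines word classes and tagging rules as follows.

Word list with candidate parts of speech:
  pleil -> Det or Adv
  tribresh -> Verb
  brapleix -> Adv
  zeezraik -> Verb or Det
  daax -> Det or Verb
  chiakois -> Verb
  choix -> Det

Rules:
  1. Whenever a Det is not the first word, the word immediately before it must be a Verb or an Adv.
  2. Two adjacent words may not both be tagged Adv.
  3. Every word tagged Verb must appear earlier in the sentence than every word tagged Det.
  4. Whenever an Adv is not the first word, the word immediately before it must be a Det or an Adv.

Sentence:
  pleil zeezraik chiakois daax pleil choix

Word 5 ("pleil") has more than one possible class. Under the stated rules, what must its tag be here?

Adv

Candidates per position — 1:pleil {Det,Adv}; 2:zeezraik {Verb,Det}; 3:chiakois {Verb}; 4:daax {Det,Verb}; 5:pleil {Det,Adv}; 6:choix {Det}.
Word 1 cannot be Det — rule 3 would then fail for every completion. It is Adv.
Word 2 cannot be Det — rule 3 would then fail for every completion. It is Verb.
Word 5 cannot be Det — rule 1 would then fail for every completion. It is Adv.
Word 4 cannot be Verb — rule 4 would then fail for every completion. It is Det.
So the tagging must be: Adv Verb Verb Det Adv Det.
Rule-by-rule: rule 1 holds; rule 2 holds; rule 3 holds; rule 4 holds.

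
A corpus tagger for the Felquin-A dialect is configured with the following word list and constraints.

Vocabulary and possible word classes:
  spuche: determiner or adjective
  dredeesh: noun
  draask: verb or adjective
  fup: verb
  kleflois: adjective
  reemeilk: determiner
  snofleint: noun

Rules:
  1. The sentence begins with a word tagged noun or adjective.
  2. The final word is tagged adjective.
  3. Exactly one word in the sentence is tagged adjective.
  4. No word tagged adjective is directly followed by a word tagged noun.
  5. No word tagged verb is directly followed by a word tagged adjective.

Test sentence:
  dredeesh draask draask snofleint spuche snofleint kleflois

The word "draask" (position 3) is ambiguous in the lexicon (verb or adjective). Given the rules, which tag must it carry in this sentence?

verb

Candidates per position — 1:dredeesh {noun}; 2:draask {verb,adjective}; 3:draask {verb,adjective}; 4:snofleint {noun}; 5:spuche {determiner,adjective}; 6:snofleint {noun}; 7:kleflois {adjective}.
Word 2 cannot be adjective — rule 3 would then fail for every completion. It is verb.
Word 3 cannot be adjective — rule 3 would then fail for every completion. It is verb.
Word 5 cannot be adjective — rule 3 would then fail for every completion. It is determiner.
So the tagging must be: noun verb verb noun determiner noun adjective.
Check: rule 1 ok; rule 2 ok; rule 3 ok; rule 4 ok; rule 5 ok.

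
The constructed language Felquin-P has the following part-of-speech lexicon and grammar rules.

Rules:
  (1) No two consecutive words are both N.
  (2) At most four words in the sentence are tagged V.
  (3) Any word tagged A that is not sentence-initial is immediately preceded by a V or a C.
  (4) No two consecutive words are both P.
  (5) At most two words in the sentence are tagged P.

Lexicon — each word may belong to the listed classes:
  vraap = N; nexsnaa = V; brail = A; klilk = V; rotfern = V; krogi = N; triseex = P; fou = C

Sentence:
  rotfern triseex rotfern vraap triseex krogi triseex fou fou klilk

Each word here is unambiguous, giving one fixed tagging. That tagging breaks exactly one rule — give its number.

Fixed tagging: V P V N P N P C C V.
Applying the rules: R1 holds, R2 holds, R3 holds, R4 holds, R5 violated.
Only rule 5 fails.

5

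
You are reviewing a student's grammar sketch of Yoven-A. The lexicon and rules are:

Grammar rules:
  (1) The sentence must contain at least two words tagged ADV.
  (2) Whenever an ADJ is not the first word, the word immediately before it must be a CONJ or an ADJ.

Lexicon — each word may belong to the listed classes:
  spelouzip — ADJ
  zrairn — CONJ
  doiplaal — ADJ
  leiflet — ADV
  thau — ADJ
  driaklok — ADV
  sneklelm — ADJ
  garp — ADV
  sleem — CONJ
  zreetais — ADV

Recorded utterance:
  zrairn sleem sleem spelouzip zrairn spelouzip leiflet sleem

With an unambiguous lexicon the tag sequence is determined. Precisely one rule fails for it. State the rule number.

1

Fixed tagging: CONJ CONJ CONJ ADJ CONJ ADJ ADV CONJ.
Checking each rule: R1 violated, R2 holds.
Only rule 1 fails.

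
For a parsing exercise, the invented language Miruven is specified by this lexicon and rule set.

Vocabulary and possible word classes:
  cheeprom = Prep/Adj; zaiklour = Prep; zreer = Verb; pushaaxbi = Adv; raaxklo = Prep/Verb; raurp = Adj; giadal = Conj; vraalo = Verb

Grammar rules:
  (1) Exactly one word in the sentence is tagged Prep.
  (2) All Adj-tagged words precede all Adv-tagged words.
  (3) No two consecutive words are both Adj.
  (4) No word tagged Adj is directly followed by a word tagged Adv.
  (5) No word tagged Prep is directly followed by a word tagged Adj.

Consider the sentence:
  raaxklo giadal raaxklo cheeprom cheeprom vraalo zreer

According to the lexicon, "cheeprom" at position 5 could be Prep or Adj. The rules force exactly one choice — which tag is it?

Prep

Candidates per position — 1:raaxklo {Prep,Verb}; 2:giadal {Conj}; 3:raaxklo {Prep,Verb}; 4:cheeprom {Prep,Adj}; 5:cheeprom {Prep,Adj}; 6:vraalo {Verb}; 7:zreer {Verb}.
Position 5: the remaining choice is settled jointly with positions 1, 3, 4 — only Prep at position 5 is part of a tagging that satisfies every rule.
That leaves exactly one tagging: Verb Conj Verb Adj Prep Verb Verb.
Verifying each rule — rule 1 ok; rule 2 ok; rule 3 ok; rule 4 ok; rule 5 ok.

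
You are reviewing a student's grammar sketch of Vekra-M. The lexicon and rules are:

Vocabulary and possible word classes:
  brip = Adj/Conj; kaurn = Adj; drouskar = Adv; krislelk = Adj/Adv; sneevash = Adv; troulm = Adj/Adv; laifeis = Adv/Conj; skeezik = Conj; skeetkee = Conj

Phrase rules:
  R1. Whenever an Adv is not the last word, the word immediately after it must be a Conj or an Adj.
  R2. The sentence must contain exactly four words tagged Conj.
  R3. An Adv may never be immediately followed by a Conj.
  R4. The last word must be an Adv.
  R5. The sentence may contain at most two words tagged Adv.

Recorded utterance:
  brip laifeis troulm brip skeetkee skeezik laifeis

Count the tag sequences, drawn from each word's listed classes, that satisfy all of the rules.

Candidates per position — 1:brip {Adj,Conj}; 2:laifeis {Adv,Conj}; 3:troulm {Adj,Adv}; 4:brip {Adj,Conj}; 5:skeetkee {Conj}; 6:skeezik {Conj}; 7:laifeis {Adv,Conj}.
There are 32 candidate sequences in total.
The sequences that satisfy every rule: Adj Conj Adj Conj Conj Conj Adv; Conj Adv Adj Conj Conj Conj Adv; Conj Conj Adj Adj Conj Conj Adv; Conj Conj Adv Adj Conj Conj Adv.
Count = 4.

4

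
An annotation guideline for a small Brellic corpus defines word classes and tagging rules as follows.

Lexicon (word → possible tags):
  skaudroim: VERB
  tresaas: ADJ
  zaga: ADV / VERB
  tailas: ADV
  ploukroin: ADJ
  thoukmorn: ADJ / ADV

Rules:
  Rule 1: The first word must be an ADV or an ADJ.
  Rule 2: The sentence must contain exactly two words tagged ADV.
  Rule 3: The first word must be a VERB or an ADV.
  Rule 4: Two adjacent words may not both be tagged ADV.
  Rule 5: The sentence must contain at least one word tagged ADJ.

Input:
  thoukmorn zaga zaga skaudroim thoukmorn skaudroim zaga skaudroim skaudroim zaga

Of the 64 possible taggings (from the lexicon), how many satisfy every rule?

3

Candidates per position — 1:thoukmorn {ADJ,ADV}; 2:zaga {ADV,VERB}; 3:zaga {ADV,VERB}; 4:skaudroim {VERB}; 5:thoukmorn {ADJ,ADV}; 6:skaudroim {VERB}; 7:zaga {ADV,VERB}; 8:skaudroim {VERB}; 9:skaudroim {VERB}; 10:zaga {ADV,VERB}.
There are 64 candidate sequences in total.
The sequences that satisfy every rule: ADV VERB ADV VERB ADJ VERB VERB VERB VERB VERB; ADV VERB VERB VERB ADJ VERB ADV VERB VERB VERB; ADV VERB VERB VERB ADJ VERB VERB VERB VERB ADV.
Count = 3.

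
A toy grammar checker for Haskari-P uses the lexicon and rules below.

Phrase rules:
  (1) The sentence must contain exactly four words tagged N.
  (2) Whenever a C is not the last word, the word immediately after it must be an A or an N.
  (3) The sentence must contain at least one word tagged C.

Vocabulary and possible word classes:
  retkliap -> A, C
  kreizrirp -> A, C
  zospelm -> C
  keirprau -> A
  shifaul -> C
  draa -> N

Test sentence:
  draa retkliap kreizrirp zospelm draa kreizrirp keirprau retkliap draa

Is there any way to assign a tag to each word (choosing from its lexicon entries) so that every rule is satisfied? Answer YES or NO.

Candidates per position — 1:draa {N}; 2:retkliap {A,C}; 3:kreizrirp {A,C}; 4:zospelm {C}; 5:draa {N}; 6:kreizrirp {A,C}; 7:keirprau {A}; 8:retkliap {A,C}; 9:draa {N}.
Rule 1 cannot be satisfied by any choice of tags from the lexicon.
So there is no consistent tagging.

NO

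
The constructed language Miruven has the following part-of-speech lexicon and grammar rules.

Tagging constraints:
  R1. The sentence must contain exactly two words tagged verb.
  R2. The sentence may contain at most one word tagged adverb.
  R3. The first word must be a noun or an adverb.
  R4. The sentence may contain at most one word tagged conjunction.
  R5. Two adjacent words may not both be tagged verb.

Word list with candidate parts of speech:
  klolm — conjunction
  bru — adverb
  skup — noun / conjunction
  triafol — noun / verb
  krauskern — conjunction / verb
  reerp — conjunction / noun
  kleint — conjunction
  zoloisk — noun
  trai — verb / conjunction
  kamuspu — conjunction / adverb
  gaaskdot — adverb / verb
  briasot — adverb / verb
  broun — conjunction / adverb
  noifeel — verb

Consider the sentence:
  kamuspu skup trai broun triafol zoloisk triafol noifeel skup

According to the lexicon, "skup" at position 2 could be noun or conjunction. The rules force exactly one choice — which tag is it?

noun

Candidates per position — 1:kamuspu {conjunction,adverb}; 2:skup {noun,conjunction}; 3:trai {verb,conjunction}; 4:broun {conjunction,adverb}; 5:triafol {noun,verb}; 6:zoloisk {noun}; 7:triafol {noun,verb}; 8:noifeel {verb}; 9:skup {noun,conjunction}.
Word 1 cannot be conjunction — rule 3 would then fail for every completion. It is adverb.
Word 4 cannot be adverb — rule 2 would then fail for every completion. It is conjunction.
Word 7 cannot be verb — rule 5 would then fail for every completion. It is noun.
Word 9 cannot be conjunction — rule 4 would then fail for every completion. It is noun.
Word 2 cannot be conjunction — rule 4 would then fail for every completion. It is noun.
Word 3 cannot be conjunction — rule 4 would then fail for every completion. It is verb.
Word 5 cannot be verb — rule 1 would then fail for every completion. It is noun.
The unique satisfying tagging is: adverb noun verb conjunction noun noun noun verb noun.
Rule-by-rule: rule 1 ok; rule 2 ok; rule 3 ok; rule 4 ok; rule 5 ok.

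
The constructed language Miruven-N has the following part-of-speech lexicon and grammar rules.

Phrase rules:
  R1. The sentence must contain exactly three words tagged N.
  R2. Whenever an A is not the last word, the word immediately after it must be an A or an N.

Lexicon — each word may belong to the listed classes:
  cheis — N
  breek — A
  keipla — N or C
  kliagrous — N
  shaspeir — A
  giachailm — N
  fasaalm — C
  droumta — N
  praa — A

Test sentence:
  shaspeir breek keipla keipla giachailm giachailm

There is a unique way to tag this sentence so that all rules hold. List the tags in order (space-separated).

Candidates per position — 1:shaspeir {A}; 2:breek {A}; 3:keipla {N,C}; 4:keipla {N,C}; 5:giachailm {N}; 6:giachailm {N}.
Word 3 cannot be C — rule 2 would then fail for every completion. It is N.
Word 4 cannot be N — rule 1 would then fail for every completion. It is C.
The unique satisfying tagging is: A A N C N N.
Verifying each rule — rule 1 ✓; rule 2 ✓.

A A N C N N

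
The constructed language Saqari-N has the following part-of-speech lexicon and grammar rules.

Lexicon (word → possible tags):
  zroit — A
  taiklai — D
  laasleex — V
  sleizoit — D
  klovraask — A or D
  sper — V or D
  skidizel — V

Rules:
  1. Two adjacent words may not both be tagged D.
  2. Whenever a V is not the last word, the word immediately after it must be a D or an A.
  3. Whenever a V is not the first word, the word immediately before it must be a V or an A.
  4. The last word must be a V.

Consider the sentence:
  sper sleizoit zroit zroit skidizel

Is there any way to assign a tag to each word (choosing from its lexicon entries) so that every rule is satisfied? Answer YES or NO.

Candidates per position — 1:sper {V,D}; 2:sleizoit {D}; 3:zroit {A}; 4:zroit {A}; 5:skidizel {V}.
One satisfying assignment: V D A A V.
Rule-by-rule: rule 1 holds; rule 2 holds; rule 3 holds; rule 4 holds.

YES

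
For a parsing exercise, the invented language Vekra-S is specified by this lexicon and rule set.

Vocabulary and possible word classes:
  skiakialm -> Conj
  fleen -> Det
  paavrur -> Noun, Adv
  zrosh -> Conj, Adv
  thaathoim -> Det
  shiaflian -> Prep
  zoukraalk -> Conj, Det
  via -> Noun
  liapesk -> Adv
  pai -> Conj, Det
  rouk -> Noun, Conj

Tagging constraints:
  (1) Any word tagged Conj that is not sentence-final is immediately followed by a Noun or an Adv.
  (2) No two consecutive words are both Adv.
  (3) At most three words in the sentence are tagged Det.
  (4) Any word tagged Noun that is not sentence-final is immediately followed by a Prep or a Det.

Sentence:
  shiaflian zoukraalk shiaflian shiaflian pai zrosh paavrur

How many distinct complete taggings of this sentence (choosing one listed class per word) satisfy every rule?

4

Candidates per position — 1:shiaflian {Prep}; 2:zoukraalk {Conj,Det}; 3:shiaflian {Prep}; 4:shiaflian {Prep}; 5:pai {Conj,Det}; 6:zrosh {Conj,Adv}; 7:paavrur {Noun,Adv}.
There are 16 candidate sequences in total.
The sequences that satisfy every rule: Prep Det Prep Prep Conj Adv Noun; Prep Det Prep Prep Det Conj Noun; Prep Det Prep Prep Det Conj Adv; Prep Det Prep Prep Det Adv Noun.
Count = 4.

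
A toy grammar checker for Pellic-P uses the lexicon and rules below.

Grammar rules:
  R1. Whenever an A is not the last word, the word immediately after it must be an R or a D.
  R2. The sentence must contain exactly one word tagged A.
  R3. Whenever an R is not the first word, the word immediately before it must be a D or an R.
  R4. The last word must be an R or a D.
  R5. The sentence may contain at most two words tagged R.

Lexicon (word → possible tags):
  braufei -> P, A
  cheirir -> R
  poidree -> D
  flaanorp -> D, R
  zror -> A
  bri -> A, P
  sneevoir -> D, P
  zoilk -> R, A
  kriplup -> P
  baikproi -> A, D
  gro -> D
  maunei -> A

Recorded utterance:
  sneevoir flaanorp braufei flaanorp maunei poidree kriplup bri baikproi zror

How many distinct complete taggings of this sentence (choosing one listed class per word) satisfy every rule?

Candidates per position — 1:sneevoir {D,P}; 2:flaanorp {D,R}; 3:braufei {P,A}; 4:flaanorp {D,R}; 5:maunei {A}; 6:poidree {D}; 7:kriplup {P}; 8:bri {A,P}; 9:baikproi {A,D}; 10:zror {A}.
There are 64 candidate sequences in total.
Rule 2 cannot be satisfied by any choice of tags from the lexicon.
So there is no consistent tagging.
Count = 0.

0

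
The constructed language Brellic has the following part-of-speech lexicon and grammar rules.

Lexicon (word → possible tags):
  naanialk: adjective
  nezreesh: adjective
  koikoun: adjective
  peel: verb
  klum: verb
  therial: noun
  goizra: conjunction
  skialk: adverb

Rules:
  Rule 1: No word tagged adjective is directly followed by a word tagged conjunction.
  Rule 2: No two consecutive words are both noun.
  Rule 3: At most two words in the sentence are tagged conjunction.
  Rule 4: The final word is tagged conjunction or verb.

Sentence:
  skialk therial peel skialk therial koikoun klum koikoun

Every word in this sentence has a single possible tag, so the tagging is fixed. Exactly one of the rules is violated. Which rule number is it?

4

Fixed tagging: adverb noun verb adverb noun adjective verb adjective.
Checking each rule: R1 pass, R2 pass, R3 pass, R4 fail.
Only rule 4 fails.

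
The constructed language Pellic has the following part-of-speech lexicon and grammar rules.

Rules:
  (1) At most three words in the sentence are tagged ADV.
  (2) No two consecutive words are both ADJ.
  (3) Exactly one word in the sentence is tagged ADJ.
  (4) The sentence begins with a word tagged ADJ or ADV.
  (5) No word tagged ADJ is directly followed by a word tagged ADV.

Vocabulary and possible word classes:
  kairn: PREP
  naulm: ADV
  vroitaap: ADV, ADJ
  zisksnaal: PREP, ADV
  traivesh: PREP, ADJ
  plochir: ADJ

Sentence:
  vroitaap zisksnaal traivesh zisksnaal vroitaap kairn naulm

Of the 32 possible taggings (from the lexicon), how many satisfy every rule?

6

Candidates per position — 1:vroitaap {ADV,ADJ}; 2:zisksnaal {PREP,ADV}; 3:traivesh {PREP,ADJ}; 4:zisksnaal {PREP,ADV}; 5:vroitaap {ADV,ADJ}; 6:kairn {PREP}; 7:naulm {ADV}.
There are 32 candidate sequences in total.
Checking each against the rules leaves 6 sequences.
Count = 6.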